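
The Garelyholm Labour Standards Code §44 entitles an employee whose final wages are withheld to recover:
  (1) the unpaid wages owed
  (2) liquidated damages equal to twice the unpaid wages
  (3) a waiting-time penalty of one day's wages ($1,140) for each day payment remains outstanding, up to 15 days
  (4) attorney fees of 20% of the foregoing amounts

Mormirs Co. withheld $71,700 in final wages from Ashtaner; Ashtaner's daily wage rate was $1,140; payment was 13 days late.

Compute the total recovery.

Doubled: 2 × $71,700 = $143,400
Penalty days: min(13, 15) = 13
Waiting-time penalty: 13 × $1,140 = $14,820
Subtotal: $71,700 + $143,400 + $14,820 = $229,920
Attorney fees: 20% of $229,920 = $45,984
Total award: $229,920 + $45,984 = $275,904

Total award: $275,904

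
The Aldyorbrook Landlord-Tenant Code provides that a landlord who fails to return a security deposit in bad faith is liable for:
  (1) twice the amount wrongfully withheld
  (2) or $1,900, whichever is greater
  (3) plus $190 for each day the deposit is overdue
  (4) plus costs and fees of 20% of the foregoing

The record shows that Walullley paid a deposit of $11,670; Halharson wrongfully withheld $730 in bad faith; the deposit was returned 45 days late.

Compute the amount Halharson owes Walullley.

Doubled: 2 × $730 = $1,460
Minimum $1,900: $1,460 is below the minimum → $1,900
Late-return penalty: 45 × $190 = $8,550
Damages plus late penalty: $1,900 + $8,550 = $10,450
Costs and fees: 20% of $10,450 = $2,090
Total recovery: $10,450 + $2,090 = $12,540

$12,540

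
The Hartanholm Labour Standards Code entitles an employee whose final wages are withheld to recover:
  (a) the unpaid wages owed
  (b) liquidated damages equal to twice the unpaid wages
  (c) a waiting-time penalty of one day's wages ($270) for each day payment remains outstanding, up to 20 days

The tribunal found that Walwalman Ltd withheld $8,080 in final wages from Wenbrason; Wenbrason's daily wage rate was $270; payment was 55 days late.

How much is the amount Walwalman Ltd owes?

$29,640

Doubled: 2 × $8,080 = $16,160
Penalty days: min(55, 20) = 20
Waiting-time penalty: 20 × $270 = $5,400
Total award: $8,080 + $16,160 + $5,400 = $29,640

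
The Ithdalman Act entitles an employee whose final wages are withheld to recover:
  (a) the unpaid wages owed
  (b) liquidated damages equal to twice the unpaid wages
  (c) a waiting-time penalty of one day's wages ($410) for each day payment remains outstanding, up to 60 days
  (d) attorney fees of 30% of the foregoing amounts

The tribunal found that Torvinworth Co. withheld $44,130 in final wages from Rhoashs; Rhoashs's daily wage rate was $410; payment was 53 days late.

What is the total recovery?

Doubled: 2 × $44,130 = $88,260
Penalty days: min(53, 60) = 53
Waiting-time penalty: 53 × $410 = $21,730
Subtotal: $44,130 + $88,260 + $21,730 = $154,120
Attorney fees: 30% of $154,120 = $46,236
Total award: $154,120 + $46,236 = $200,356

Total award: $200,356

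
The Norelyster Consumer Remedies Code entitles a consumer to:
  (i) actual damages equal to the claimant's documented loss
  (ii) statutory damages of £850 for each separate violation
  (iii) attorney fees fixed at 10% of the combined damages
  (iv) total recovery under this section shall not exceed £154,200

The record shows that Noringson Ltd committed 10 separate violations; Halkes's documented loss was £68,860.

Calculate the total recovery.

Statutory damages: 10 × £850 = £8,500
Combined damages: £68,860 + £8,500 = £77,360
Attorney fees: 10% of £77,360 = £7,736
Total before cap: £77,360 + £7,736 = £85,096
Cap at £154,200: £85,096 is within the cap, no reduction.

£85,096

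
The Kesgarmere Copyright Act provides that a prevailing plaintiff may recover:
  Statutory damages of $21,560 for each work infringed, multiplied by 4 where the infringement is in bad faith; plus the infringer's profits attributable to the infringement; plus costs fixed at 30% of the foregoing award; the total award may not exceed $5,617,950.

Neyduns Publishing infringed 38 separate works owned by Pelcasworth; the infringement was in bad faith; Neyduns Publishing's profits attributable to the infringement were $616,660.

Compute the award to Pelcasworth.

$5,061,914

Statutory damages: 38 × $21,560 = $819,280
Multiplied by 4: 4 × $819,280 = $3,277,120
Combined award: $3,277,120 + $616,660 = $3,893,780
Costs: 30% of $3,893,780 = $1,168,134
Award plus costs: $3,893,780 + $1,168,134 = $5,061,914
Cap at $5,617,950: $5,061,914 is within the cap, no reduction.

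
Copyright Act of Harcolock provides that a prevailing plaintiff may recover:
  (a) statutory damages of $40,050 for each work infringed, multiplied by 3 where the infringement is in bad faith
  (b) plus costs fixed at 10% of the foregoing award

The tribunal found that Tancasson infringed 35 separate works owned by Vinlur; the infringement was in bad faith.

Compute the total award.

Statutory damages: 35 × $40,050 = $1,401,750
Trebled: 3 × $1,401,750 = $4,205,250
Costs: 10% of $4,205,250 = $420,525
Award plus costs: $4,205,250 + $420,525 = $4,625,775

$4,625,775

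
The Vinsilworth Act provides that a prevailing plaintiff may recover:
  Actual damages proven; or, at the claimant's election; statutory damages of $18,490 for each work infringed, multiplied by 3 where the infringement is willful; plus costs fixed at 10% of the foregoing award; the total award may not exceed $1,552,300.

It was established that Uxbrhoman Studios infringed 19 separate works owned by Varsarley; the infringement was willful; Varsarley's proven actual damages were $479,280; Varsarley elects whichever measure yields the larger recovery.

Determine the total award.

$1,159,323

Statutory damages: 19 × $18,490 = $351,310
Trebled: 3 × $351,310 = $1,053,930
Greater of actual damages ($479,280) or enhanced statutory damages ($1,053,930): $1,053,930
Costs: 10% of $1,053,930 = $105,393
Award plus costs: $1,053,930 + $105,393 = $1,159,323
Cap at $1,552,300: $1,159,323 is within the cap, no reduction.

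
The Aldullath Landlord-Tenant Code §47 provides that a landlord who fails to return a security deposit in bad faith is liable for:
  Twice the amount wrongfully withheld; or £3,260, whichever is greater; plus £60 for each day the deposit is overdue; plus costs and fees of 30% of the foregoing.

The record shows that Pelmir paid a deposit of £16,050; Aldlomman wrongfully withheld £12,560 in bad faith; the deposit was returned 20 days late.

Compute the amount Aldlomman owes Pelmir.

Doubled: 2 × £12,560 = £25,120
Minimum £3,260: £25,120 meets the minimum, no increase.
Late-return penalty: 20 × £60 = £1,200
Damages plus late penalty: £25,120 + £1,200 = £26,320
Costs and fees: 30% of £26,320 = £7,896
Total recovery: £26,320 + £7,896 = £34,216

£34,216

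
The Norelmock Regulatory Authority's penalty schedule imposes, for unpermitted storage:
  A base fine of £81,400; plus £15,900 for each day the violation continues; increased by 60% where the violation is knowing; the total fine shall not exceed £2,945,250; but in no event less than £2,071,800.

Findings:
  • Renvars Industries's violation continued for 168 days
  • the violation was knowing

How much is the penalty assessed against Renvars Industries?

£2,945,250

Per-day component: 168 × £15,900 = £2,671,200
Base plus per-day: £81,400 + £2,671,200 = £2,752,600
Enhancement: 60% of £2,752,600 = £1,651,560
Enhanced fine: £2,752,600 + £1,651,560 = £4,404,160
Cap at £2,945,250: £4,404,160 exceeds the cap → £2,945,250
Minimum £2,071,800: £2,945,250 meets the minimum, no increase.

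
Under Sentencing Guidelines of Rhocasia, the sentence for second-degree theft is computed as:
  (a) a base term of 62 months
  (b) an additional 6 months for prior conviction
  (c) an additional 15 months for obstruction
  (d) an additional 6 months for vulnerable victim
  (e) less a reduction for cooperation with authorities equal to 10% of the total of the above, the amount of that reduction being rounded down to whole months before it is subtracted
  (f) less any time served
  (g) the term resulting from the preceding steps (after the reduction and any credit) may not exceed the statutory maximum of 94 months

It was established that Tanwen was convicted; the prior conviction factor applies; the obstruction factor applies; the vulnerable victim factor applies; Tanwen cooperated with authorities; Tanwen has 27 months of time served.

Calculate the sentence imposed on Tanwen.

Prior conviction enhancement: +6 months
Obstruction enhancement: +15 months
Vulnerable victim enhancement: +6 months
Adjusted term: 62 months + 6 months + 15 months + 6 months = 89 months
Cooperation with authorities reduction: 10% of 89 months = 8 months (rounded down)
After reduction: 89 − 8 = 81 months
Less time served: 81 months − 27 months = 54 months
Cap at 94 months: 54 months is within the cap, no reduction.

54 months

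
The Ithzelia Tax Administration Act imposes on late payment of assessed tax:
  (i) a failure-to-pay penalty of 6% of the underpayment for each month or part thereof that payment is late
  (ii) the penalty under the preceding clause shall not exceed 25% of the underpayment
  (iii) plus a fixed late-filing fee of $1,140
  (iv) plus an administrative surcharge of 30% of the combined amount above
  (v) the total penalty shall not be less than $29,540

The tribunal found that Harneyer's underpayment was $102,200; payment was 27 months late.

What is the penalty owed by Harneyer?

Accrued rate: 6% × 27 = 162%, capped at 25% → 25%
Failure-to-pay penalty: 25% of $102,200 = $25,550
Penalty before surcharge: $25,550 + $1,140 = $26,690
Administrative surcharge: 30% of $26,690 = $8,007
Total penalty: $26,690 + $8,007 = $34,697
Minimum $29,540: $34,697 meets the minimum, no increase.

$34,697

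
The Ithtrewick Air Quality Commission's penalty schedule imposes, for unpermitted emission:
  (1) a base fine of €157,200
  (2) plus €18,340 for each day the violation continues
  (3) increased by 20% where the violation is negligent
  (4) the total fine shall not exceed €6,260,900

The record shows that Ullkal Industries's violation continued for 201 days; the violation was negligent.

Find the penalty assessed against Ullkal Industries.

Per-day component: 201 × €18,340 = €3,686,340
Base plus per-day: €157,200 + €3,686,340 = €3,843,540
Enhancement: 20% of €3,843,540 = €768,708
Enhanced fine: €3,843,540 + €768,708 = €4,612,248
Cap at €6,260,900: €4,612,248 is within the cap, no reduction.

€4,612,248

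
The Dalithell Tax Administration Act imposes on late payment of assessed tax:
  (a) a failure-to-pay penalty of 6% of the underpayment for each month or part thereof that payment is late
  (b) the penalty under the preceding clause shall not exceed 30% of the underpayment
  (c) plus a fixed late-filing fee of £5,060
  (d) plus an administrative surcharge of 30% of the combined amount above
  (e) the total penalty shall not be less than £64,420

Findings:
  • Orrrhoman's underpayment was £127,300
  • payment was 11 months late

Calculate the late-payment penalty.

£64,420

Accrued rate: 6% × 11 = 66%, capped at 30% → 30%
Failure-to-pay penalty: 30% of £127,300 = £38,190
Penalty before surcharge: £38,190 + £5,060 = £43,250
Administrative surcharge: 30% of £43,250 = £12,975
Total penalty: £43,250 + £12,975 = £56,225
Minimum £64,420: £56,225 is below the minimum → £64,420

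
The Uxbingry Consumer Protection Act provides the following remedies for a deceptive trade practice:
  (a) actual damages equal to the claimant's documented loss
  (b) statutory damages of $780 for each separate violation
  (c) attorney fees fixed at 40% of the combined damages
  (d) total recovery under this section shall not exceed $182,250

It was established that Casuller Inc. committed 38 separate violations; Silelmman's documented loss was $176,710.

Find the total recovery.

$182,250

Statutory damages: 38 × $780 = $29,640
Combined damages: $176,710 + $29,640 = $206,350
Attorney fees: 40% of $206,350 = $82,540
Total before cap: $206,350 + $82,540 = $288,890
Cap at $182,250: $288,890 exceeds the cap → $182,250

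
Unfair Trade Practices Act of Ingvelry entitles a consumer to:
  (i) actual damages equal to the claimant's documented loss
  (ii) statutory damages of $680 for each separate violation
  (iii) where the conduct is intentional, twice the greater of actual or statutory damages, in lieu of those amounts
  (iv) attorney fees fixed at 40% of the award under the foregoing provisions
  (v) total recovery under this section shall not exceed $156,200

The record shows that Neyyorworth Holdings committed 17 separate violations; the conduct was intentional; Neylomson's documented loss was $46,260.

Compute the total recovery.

Statutory damages: 17 × $680 = $11,560
Greater of actual damages ($46,260) or statutory damages ($11,560): $46,260
Doubled: 2 × $46,260 = $92,520
Attorney fees: 40% of $92,520 = $37,008
Total before cap: $92,520 + $37,008 = $129,528
Cap at $156,200: $129,528 is within the cap, no reduction.

Total recovery: $129,528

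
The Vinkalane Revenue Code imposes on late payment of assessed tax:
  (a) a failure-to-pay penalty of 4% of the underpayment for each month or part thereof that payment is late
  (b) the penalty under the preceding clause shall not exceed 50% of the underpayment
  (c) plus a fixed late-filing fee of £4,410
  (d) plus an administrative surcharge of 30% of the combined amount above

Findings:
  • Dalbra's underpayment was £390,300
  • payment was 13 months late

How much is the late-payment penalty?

Accrued rate: 4% × 13 = 52%, capped at 50% → 50%
Failure-to-pay penalty: 50% of £390,300 = £195,150
Penalty before surcharge: £195,150 + £4,410 = £199,560
Administrative surcharge: 30% of £199,560 = £59,868
Total penalty: £199,560 + £59,868 = £259,428

£259,428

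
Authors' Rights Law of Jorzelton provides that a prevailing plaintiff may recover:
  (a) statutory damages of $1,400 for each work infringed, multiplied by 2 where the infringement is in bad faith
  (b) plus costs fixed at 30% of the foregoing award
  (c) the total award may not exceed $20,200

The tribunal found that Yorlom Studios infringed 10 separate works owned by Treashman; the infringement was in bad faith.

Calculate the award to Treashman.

Statutory damages: 10 × $1,400 = $14,000
Doubled: 2 × $14,000 = $28,000
Costs: 30% of $28,000 = $8,400
Award plus costs: $28,000 + $8,400 = $36,400
Cap at $20,200: $36,400 exceeds the cap → $20,200

$20,200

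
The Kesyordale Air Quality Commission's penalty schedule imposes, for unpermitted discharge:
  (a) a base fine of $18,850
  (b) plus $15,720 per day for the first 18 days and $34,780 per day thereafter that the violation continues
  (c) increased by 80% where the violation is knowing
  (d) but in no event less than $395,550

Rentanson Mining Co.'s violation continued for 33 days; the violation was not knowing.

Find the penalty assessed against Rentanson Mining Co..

First 18 days: 18 × $15,720 = $282,960
Remaining days: (33 − 18) × $34,780 = $521,700
Per-day component: $282,960 + $521,700 = $804,660
Base plus per-day: $18,850 + $804,660 = $823,510
The violation was not knowing: no 80% increase.
Minimum $395,550: $823,510 meets the minimum, no increase.

$823,510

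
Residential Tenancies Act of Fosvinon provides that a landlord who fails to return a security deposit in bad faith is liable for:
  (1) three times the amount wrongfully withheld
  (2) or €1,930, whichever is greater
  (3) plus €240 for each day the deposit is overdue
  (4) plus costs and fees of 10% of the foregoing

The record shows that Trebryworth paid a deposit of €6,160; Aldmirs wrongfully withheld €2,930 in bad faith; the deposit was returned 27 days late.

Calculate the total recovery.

Trebled: 3 × €2,930 = €8,790
Minimum €1,930: €8,790 meets the minimum, no increase.
Late-return penalty: 27 × €240 = €6,480
Damages plus late penalty: €8,790 + €6,480 = €15,270
Costs and fees: 10% of €15,270 = €1,527
Total recovery: €15,270 + €1,527 = €16,797

€16,797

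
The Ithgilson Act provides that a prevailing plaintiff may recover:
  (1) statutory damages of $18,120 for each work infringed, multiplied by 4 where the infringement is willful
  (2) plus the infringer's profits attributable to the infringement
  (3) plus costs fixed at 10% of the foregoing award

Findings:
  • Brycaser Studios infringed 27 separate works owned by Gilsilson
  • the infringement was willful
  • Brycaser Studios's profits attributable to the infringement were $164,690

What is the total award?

Statutory damages: 27 × $18,120 = $489,240
Multiplied by 4: 4 × $489,240 = $1,956,960
Combined award: $1,956,960 + $164,690 = $2,121,650
Costs: 10% of $2,121,650 = $212,165
Award plus costs: $2,121,650 + $212,165 = $2,333,815

$2,333,815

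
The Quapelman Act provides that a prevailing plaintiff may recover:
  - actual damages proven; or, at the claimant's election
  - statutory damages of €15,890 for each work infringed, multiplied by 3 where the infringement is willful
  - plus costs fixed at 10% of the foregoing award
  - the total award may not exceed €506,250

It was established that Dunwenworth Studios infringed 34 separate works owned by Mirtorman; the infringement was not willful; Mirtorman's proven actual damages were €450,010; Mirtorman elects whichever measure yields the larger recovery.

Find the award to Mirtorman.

€506,250

Statutory damages: 34 × €15,890 = €540,260
Infringement not willful: no ×3 enhancement.
Greater of actual damages (€450,010) or statutory damages (€540,260): €540,260
Costs: 10% of €540,260 = €54,026
Award plus costs: €540,260 + €54,026 = €594,286
Cap at €506,250: €594,286 exceeds the cap → €506,250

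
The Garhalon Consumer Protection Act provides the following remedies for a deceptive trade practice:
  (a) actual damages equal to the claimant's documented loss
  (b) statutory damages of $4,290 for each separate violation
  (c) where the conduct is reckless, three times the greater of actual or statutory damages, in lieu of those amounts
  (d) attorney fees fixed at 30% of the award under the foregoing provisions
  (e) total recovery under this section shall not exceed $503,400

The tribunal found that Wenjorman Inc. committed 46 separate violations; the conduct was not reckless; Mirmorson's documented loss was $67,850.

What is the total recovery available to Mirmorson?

Total recovery: $344,747

Statutory damages: 46 × $4,290 = $197,340
Conduct not reckless: the in-lieu enhancement does not apply.
Actual plus statutory damages: $67,850 + $197,340 = $265,190
Attorney fees: 30% of $265,190 = $79,557
Total before cap: $265,190 + $79,557 = $344,747
Cap at $503,400: $344,747 is within the cap, no reduction.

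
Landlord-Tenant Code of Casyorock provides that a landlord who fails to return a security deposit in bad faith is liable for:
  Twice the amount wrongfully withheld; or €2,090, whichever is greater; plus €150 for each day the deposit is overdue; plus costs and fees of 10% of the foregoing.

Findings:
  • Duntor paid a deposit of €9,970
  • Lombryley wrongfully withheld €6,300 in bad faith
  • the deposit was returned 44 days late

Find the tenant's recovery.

€21,120

Doubled: 2 × €6,300 = €12,600
Minimum €2,090: €12,600 meets the minimum, no increase.
Late-return penalty: 44 × €150 = €6,600
Damages plus late penalty: €12,600 + €6,600 = €19,200
Costs and fees: 10% of €19,200 = €1,920
Total recovery: €19,200 + €1,920 = €21,120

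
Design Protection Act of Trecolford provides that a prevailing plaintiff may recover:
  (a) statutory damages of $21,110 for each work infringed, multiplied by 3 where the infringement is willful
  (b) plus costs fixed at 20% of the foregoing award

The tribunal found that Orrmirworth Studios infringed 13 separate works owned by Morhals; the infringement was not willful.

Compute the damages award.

Statutory damages: 13 × $21,110 = $274,430
Infringement not willful: no ×3 enhancement.
Costs: 20% of $274,430 = $54,886
Award plus costs: $274,430 + $54,886 = $329,316

$329,316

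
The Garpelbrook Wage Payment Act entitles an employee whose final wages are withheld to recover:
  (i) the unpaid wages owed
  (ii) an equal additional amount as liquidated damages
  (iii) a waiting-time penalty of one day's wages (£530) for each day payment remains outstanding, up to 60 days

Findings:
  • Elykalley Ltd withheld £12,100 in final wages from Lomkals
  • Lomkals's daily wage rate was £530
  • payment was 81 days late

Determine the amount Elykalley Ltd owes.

Total award: £56,000

Liquidated damages (equal amount): £12,100
Penalty days: min(81, 60) = 60
Waiting-time penalty: 60 × £530 = £31,800
Total award: £12,100 + £12,100 + £31,800 = £56,000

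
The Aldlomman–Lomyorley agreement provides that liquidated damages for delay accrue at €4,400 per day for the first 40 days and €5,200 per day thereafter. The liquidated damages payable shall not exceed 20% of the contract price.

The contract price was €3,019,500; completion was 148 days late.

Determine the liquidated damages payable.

First 40 days: 40 × €4,400 = €176,000
Remaining days: (148 − 40) × €5,200 = €561,600
Accrued per-day damages: €176,000 + €561,600 = €737,600
Cap: 20% of €3,019,500 = €603,900
Cap at €603,900: €737,600 exceeds the cap → €603,900

€603,900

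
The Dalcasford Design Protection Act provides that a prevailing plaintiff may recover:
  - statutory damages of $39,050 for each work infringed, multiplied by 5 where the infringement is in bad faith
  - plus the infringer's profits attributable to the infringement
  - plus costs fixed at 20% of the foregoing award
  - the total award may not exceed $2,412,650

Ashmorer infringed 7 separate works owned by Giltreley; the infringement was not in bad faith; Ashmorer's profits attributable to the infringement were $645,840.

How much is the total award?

$1,103,028

Statutory damages: 7 × $39,050 = $273,350
Infringement not in bad faith: no ×5 enhancement.
Combined award: $273,350 + $645,840 = $919,190
Costs: 20% of $919,190 = $183,838
Award plus costs: $919,190 + $183,838 = $1,103,028
Cap at $2,412,650: $1,103,028 is within the cap, no reduction.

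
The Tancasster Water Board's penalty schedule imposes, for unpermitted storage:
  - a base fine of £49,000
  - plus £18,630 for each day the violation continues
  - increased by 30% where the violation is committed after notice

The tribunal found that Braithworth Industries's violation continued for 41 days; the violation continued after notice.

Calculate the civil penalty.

Civil penalty: £1,056,679

Per-day component: 41 × £18,630 = £763,830
Base plus per-day: £49,000 + £763,830 = £812,830
Enhancement: 30% of £812,830 = £243,849
Enhanced fine: £812,830 + £243,849 = £1,056,679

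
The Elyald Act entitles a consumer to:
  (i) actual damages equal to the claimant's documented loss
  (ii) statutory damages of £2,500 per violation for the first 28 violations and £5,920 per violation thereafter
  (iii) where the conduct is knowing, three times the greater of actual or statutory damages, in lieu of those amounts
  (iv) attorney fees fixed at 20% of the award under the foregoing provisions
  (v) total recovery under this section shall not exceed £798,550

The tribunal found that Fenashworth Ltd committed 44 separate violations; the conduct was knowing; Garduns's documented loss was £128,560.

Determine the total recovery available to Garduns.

First 28 violations: 28 × £2,500 = £70,000
Remaining violations: (44 − 28) × £5,920 = £94,720
Statutory damages: £70,000 + £94,720 = £164,720
Greater of actual damages (£128,560) or statutory damages (£164,720): £164,720
Trebled: 3 × £164,720 = £494,160
Attorney fees: 20% of £494,160 = £98,832
Total before cap: £494,160 + £98,832 = £592,992
Cap at £798,550: £592,992 is within the cap, no reduction.

Total recovery: £592,992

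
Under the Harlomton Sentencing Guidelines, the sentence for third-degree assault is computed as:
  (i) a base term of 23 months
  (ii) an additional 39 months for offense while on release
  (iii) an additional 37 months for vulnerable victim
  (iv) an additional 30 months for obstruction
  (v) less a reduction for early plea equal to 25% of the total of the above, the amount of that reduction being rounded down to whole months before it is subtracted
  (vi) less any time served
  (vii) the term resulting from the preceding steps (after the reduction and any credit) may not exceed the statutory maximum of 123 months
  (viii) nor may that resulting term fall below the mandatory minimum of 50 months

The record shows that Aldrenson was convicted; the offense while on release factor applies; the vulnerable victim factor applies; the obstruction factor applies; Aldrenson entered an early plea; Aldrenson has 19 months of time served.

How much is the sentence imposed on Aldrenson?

Offense while on release enhancement: +39 months
Vulnerable victim enhancement: +37 months
Obstruction enhancement: +30 months
Adjusted term: 23 months + 39 months + 37 months + 30 months = 129 months
Early plea reduction: 25% of 129 months = 32 months (rounded down)
After reduction: 129 − 32 = 97 months
Less time served: 97 months − 19 months = 78 months
Cap at 123 months: 78 months is within the cap, no reduction.
Minimum 50 months: 78 months meets the minimum, no increase.

78 months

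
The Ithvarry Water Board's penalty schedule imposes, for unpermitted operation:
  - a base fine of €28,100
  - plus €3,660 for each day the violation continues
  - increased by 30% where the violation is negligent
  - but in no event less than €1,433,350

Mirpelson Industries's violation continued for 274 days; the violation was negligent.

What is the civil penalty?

Per-day component: 274 × €3,660 = €1,002,840
Base plus per-day: €28,100 + €1,002,840 = €1,030,940
Enhancement: 30% of €1,030,940 = €309,282
Enhanced fine: €1,030,940 + €309,282 = €1,340,222
Minimum €1,433,350: €1,340,222 is below the minimum → €1,433,350

€1,433,350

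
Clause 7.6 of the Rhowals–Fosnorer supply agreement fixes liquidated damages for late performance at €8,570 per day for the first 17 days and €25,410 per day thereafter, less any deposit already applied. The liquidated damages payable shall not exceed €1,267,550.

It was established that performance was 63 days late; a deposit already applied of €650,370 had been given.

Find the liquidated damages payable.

First 17 days: 17 × €8,570 = €145,690
Remaining days: (63 − 17) × €25,410 = €1,168,860
Accrued per-day damages: €145,690 + €1,168,860 = €1,314,550
Less deposit already applied: €1,314,550 − €650,370 = €664,180
Cap at €1,267,550: €664,180 is within the cap, no reduction.

€664,180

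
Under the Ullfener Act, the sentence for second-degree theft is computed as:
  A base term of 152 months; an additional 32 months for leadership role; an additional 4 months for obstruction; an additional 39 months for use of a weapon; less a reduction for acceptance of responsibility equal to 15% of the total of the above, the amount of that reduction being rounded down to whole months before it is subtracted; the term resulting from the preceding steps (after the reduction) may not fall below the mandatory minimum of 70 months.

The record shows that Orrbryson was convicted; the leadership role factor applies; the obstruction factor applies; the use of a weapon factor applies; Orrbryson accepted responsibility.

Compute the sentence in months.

Leadership role enhancement: +32 months
Obstruction enhancement: +4 months
Use of a weapon enhancement: +39 months
Adjusted term: 152 months + 32 months + 4 months + 39 months = 227 months
Acceptance of responsibility reduction: 15% of 227 months = 34 months (rounded down)
After reduction: 227 − 34 = 193 months
Minimum 70 months: 193 months meets the minimum, no increase.

193 months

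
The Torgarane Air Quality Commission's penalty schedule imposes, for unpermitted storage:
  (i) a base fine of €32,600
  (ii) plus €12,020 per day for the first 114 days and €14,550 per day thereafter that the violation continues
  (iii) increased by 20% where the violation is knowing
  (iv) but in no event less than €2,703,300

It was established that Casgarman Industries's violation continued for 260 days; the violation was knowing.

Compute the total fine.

€4,232,616

First 114 days: 114 × €12,020 = €1,370,280
Remaining days: (260 − 114) × €14,550 = €2,124,300
Per-day component: €1,370,280 + €2,124,300 = €3,494,580
Base plus per-day: €32,600 + €3,494,580 = €3,527,180
Enhancement: 20% of €3,527,180 = €705,436
Enhanced fine: €3,527,180 + €705,436 = €4,232,616
Minimum €2,703,300: €4,232,616 meets the minimum, no increase.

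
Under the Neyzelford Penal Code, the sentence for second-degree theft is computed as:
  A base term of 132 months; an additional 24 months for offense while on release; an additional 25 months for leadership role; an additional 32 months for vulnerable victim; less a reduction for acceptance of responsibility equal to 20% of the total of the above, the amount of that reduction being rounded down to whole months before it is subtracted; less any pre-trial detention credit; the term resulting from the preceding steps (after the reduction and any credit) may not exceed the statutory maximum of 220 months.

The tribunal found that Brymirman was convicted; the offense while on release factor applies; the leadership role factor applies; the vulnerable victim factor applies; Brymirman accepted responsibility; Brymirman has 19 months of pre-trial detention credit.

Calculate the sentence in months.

Offense while on release enhancement: +24 months
Leadership role enhancement: +25 months
Vulnerable victim enhancement: +32 months
Adjusted term: 132 months + 24 months + 25 months + 32 months = 213 months
Acceptance of responsibility reduction: 20% of 213 months = 42 months (rounded down)
After reduction: 213 − 42 = 171 months
Less pre-trial detention credit: 171 months − 19 months = 152 months
Cap at 220 months: 152 months is within the cap, no reduction.

152 months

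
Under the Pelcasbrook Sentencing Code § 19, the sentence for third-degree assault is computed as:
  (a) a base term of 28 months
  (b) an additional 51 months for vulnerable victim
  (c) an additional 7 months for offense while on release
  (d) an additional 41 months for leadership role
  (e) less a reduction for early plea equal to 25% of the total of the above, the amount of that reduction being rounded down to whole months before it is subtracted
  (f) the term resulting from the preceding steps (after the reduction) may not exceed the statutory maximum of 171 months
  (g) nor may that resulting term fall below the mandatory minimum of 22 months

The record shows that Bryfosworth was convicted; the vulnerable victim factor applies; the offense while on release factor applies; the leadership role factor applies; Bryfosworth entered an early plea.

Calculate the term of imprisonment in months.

96 months

Vulnerable victim enhancement: +51 months
Offense while on release enhancement: +7 months
Leadership role enhancement: +41 months
Adjusted term: 28 months + 51 months + 7 months + 41 months = 127 months
Early plea reduction: 25% of 127 months = 31 months (rounded down)
After reduction: 127 − 31 = 96 months
Cap at 171 months: 96 months is within the cap, no reduction.
Minimum 22 months: 96 months meets the minimum, no increase.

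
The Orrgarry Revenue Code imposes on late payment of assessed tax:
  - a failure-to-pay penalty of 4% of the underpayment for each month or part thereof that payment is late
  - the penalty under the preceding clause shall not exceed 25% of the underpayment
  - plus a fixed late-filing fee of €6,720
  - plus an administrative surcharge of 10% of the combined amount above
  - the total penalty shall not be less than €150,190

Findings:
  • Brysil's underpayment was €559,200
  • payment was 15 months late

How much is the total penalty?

Accrued rate: 4% × 15 = 60%, capped at 25% → 25%
Failure-to-pay penalty: 25% of €559,200 = €139,800
Penalty before surcharge: €139,800 + €6,720 = €146,520
Administrative surcharge: 10% of €146,520 = €14,652
Total penalty: €146,520 + €14,652 = €161,172
Minimum €150,190: €161,172 meets the minimum, no increase.

Penalty: €161,172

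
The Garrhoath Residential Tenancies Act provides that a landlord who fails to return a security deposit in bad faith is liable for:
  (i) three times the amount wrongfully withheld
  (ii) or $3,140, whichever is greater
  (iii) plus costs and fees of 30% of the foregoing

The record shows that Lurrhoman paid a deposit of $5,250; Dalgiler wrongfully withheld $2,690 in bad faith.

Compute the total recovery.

Trebled: 3 × $2,690 = $8,070
Minimum $3,140: $8,070 meets the minimum, no increase.
Costs and fees: 30% of $8,070 = $2,421
Total recovery: $8,070 + $2,421 = $10,491

$10,491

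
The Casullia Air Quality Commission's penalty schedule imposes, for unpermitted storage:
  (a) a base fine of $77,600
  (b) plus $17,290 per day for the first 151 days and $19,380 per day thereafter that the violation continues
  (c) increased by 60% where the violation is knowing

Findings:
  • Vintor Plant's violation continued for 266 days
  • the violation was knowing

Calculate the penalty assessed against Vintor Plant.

$7,867,344

First 151 days: 151 × $17,290 = $2,610,790
Remaining days: (266 − 151) × $19,380 = $2,228,700
Per-day component: $2,610,790 + $2,228,700 = $4,839,490
Base plus per-day: $77,600 + $4,839,490 = $4,917,090
Enhancement: 60% of $4,917,090 = $2,950,254
Enhanced fine: $4,917,090 + $2,950,254 = $7,867,344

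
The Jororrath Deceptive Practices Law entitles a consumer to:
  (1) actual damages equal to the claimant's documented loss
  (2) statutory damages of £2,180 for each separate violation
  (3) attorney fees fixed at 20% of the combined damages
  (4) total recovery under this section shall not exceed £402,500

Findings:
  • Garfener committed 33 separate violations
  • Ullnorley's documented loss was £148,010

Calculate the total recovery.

£263,940

Statutory damages: 33 × £2,180 = £71,940
Combined damages: £148,010 + £71,940 = £219,950
Attorney fees: 20% of £219,950 = £43,990
Total before cap: £219,950 + £43,990 = £263,940
Cap at £402,500: £263,940 is within the cap, no reduction.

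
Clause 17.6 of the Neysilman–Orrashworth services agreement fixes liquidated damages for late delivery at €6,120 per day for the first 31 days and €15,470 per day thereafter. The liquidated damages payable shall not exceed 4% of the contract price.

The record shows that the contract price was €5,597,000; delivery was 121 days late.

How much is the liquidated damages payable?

€223,880

First 31 days: 31 × €6,120 = €189,720
Remaining days: (121 − 31) × €15,470 = €1,392,300
Accrued per-day damages: €189,720 + €1,392,300 = €1,582,020
Cap: 4% of €5,597,000 = €223,880
Cap at €223,880: €1,582,020 exceeds the cap → €223,880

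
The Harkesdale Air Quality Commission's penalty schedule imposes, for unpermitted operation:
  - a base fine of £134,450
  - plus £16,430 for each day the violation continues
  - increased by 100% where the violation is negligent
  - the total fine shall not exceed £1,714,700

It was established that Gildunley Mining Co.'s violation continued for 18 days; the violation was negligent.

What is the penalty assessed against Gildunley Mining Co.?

£860,380

Per-day component: 18 × £16,430 = £295,740
Base plus per-day: £134,450 + £295,740 = £430,190
Enhancement: 100% of £430,190 = £430,190
Enhanced fine: £430,190 + £430,190 = £860,380
Cap at £1,714,700: £860,380 is within the cap, no reduction.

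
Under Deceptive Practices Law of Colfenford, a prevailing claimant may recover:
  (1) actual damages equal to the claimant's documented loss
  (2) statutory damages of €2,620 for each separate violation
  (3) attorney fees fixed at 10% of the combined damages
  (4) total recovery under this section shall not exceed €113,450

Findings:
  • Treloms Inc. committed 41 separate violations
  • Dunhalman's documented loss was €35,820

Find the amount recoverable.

Statutory damages: 41 × €2,620 = €107,420
Combined damages: €35,820 + €107,420 = €143,240
Attorney fees: 10% of €143,240 = €14,324
Total before cap: €143,240 + €14,324 = €157,564
Cap at €113,450: €157,564 exceeds the cap → €113,450

€113,450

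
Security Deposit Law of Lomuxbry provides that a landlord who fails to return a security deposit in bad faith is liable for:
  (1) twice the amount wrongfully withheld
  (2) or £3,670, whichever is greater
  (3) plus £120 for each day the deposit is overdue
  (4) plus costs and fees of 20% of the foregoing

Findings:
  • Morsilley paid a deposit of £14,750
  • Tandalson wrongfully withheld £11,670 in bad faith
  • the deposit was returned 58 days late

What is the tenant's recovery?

Doubled: 2 × £11,670 = £23,340
Minimum £3,670: £23,340 meets the minimum, no increase.
Late-return penalty: 58 × £120 = £6,960
Damages plus late penalty: £23,340 + £6,960 = £30,300
Costs and fees: 20% of £30,300 = £6,060
Total recovery: £30,300 + £6,060 = £36,360

£36,360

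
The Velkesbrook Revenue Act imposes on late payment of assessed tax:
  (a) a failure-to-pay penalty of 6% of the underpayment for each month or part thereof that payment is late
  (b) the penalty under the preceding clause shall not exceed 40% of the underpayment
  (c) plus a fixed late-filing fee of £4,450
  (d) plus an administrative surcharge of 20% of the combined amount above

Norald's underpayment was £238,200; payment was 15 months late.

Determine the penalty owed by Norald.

£119,676

Accrued rate: 6% × 15 = 90%, capped at 40% → 40%
Failure-to-pay penalty: 40% of £238,200 = £95,280
Penalty before surcharge: £95,280 + £4,450 = £99,730
Administrative surcharge: 20% of £99,730 = £19,946
Total penalty: £99,730 + £19,946 = £119,676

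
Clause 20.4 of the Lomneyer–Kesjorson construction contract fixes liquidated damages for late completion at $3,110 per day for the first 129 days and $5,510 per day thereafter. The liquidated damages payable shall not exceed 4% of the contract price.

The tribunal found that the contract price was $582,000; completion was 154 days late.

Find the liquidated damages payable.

$23,280

First 129 days: 129 × $3,110 = $401,190
Remaining days: (154 − 129) × $5,510 = $137,750
Accrued per-day damages: $401,190 + $137,750 = $538,940
Cap: 4% of $582,000 = $23,280
Cap at $23,280: $538,940 exceeds the cap → $23,280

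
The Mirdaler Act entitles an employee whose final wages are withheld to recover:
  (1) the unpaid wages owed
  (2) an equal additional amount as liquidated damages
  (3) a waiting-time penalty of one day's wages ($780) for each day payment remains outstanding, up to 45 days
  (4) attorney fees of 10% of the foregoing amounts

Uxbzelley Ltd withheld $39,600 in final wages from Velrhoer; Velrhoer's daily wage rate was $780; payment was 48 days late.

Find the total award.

Liquidated damages (equal amount): $39,600
Penalty days: min(48, 45) = 45
Waiting-time penalty: 45 × $780 = $35,100
Subtotal: $39,600 + $39,600 + $35,100 = $114,300
Attorney fees: 10% of $114,300 = $11,430
Total award: $114,300 + $11,430 = $125,730

$125,730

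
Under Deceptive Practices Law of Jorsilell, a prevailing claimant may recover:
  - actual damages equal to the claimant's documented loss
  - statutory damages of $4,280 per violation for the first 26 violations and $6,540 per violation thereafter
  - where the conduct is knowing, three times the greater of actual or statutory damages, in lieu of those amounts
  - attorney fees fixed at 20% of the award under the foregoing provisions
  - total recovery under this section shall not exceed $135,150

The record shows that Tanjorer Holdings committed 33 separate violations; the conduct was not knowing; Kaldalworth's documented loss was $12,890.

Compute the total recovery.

First 26 violations: 26 × $4,280 = $111,280
Remaining violations: (33 − 26) × $6,540 = $45,780
Statutory damages: $111,280 + $45,780 = $157,060
Conduct not knowing: the in-lieu enhancement does not apply.
Actual plus statutory damages: $12,890 + $157,060 = $169,950
Attorney fees: 20% of $169,950 = $33,990
Total before cap: $169,950 + $33,990 = $203,940
Cap at $135,150: $203,940 exceeds the cap → $135,150

$135,150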